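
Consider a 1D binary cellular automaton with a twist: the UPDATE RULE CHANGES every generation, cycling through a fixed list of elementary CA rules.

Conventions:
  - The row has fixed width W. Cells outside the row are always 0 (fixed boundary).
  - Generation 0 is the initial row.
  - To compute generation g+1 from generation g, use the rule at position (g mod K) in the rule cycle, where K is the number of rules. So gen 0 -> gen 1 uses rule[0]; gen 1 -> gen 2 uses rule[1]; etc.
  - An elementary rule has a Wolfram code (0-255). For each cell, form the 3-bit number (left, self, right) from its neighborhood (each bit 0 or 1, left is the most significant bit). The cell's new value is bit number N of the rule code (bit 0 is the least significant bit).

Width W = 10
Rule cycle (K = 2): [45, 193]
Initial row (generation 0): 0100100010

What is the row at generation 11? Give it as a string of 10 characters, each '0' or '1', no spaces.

Answer: 1111110100

Derivation:
Gen 0: 0100100010
Gen 1 (rule 45): 0100101010
Gen 2 (rule 193): 0000000000
Gen 3 (rule 45): 1111111111
Gen 4 (rule 193): 0111111111
Gen 5 (rule 45): 0100000000
Gen 6 (rule 193): 0001111111
Gen 7 (rule 45): 1101000000
Gen 8 (rule 193): 0100011111
Gen 9 (rule 45): 0101010000
Gen 10 (rule 193): 0000000111
Gen 11 (rule 45): 1111110100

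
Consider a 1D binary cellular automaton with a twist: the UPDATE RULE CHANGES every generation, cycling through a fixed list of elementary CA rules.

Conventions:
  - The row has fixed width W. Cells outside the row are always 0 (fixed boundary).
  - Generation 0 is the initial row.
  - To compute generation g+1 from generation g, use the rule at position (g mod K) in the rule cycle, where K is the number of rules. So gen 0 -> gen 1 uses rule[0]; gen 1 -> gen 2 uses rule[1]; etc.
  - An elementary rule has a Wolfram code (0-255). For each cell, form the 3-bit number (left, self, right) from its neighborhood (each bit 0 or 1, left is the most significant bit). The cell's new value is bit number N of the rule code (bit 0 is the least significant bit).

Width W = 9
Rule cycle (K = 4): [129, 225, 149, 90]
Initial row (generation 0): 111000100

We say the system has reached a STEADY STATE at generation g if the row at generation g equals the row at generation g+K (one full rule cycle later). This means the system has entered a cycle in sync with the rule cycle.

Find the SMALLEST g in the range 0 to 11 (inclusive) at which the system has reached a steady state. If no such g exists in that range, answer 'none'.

Gen 0: 111000100
Gen 1 (rule 129): 010010001
Gen 2 (rule 225): 000000100
Gen 3 (rule 149): 111110111
Gen 4 (rule 90): 100010101
Gen 5 (rule 129): 001000000
Gen 6 (rule 225): 100011111
Gen 7 (rule 149): 111001110
Gen 8 (rule 90): 101111011
Gen 9 (rule 129): 000110000
Gen 10 (rule 225): 110010111
Gen 11 (rule 149): 001010010
Gen 12 (rule 90): 010001101
Gen 13 (rule 129): 000100000
Gen 14 (rule 225): 110001111
Gen 15 (rule 149): 001100110

Answer: none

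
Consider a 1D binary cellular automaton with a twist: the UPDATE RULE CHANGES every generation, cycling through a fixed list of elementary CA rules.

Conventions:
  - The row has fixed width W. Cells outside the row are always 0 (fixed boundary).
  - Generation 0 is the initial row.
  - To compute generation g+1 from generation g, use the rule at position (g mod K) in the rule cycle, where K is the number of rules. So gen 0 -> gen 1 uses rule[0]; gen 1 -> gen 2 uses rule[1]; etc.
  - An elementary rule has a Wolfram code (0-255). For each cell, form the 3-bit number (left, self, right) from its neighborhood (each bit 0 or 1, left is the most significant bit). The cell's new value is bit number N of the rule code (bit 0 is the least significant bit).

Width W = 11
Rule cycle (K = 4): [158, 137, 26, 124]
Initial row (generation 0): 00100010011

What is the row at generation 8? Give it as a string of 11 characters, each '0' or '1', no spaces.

Gen 0: 00100010011
Gen 1 (rule 158): 01110111110
Gen 2 (rule 137): 01100111100
Gen 3 (rule 26): 11011100010
Gen 4 (rule 124): 11110110011
Gen 5 (rule 158): 11100101110
Gen 6 (rule 137): 11000001100
Gen 7 (rule 26): 10100011010
Gen 8 (rule 124): 11110011111

Answer: 11110011111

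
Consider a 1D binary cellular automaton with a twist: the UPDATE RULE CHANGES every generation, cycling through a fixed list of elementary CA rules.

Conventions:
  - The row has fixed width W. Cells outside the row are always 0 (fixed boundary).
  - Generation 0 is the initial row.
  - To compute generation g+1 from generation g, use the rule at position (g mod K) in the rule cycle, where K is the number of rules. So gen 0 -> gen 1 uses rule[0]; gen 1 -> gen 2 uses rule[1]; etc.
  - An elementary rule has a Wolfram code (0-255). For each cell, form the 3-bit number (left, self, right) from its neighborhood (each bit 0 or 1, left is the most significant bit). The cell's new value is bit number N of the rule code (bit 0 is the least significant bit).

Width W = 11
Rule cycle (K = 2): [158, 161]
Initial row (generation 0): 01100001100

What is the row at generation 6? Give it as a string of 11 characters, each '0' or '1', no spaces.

Answer: 00111111100

Derivation:
Gen 0: 01100001100
Gen 1 (rule 158): 11010011010
Gen 2 (rule 161): 00100000100
Gen 3 (rule 158): 01110001110
Gen 4 (rule 161): 00100100100
Gen 5 (rule 158): 01111111110
Gen 6 (rule 161): 00111111100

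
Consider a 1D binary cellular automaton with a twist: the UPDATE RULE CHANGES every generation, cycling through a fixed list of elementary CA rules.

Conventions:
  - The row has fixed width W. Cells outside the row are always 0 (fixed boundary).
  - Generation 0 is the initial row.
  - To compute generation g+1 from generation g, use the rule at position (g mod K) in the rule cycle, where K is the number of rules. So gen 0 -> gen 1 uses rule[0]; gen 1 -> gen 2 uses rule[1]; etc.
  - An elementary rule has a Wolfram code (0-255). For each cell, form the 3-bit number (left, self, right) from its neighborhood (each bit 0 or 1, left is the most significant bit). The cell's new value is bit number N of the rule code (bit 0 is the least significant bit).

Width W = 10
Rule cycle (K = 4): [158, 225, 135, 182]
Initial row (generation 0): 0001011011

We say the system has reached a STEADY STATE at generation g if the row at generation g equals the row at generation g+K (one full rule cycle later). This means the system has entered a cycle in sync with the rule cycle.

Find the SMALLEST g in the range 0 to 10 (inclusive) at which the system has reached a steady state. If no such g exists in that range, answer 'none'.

Gen 0: 0001011011
Gen 1 (rule 158): 0011010010
Gen 2 (rule 225): 1001100000
Gen 3 (rule 135): 1010001111
Gen 4 (rule 182): 1111010110
Gen 5 (rule 158): 1110010101
Gen 6 (rule 225): 0110001010
Gen 7 (rule 135): 1000111010
Gen 8 (rule 182): 1101010111
Gen 9 (rule 158): 1001010110
Gen 10 (rule 225): 0000101010
Gen 11 (rule 135): 1111101010
Gen 12 (rule 182): 0111011111
Gen 13 (rule 158): 1110011110
Gen 14 (rule 225): 0110001110

Answer: none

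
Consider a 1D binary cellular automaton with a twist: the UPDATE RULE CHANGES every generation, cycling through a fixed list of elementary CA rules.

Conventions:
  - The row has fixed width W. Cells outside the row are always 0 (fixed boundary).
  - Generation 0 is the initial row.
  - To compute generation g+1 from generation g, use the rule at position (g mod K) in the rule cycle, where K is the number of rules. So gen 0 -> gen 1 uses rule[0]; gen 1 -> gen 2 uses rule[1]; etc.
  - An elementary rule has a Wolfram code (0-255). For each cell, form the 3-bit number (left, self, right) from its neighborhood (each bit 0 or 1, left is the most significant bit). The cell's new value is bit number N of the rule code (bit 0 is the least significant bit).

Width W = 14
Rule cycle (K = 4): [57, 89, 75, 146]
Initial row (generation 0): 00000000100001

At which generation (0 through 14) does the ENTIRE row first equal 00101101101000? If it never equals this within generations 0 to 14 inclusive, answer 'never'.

Answer: never

Derivation:
Gen 0: 00000000100001
Gen 1 (rule 57): 11111110011100
Gen 2 (rule 89): 10000011010111
Gen 3 (rule 75): 00111111000101
Gen 4 (rule 146): 01011110101000
Gen 5 (rule 57): 00110001010111
Gen 6 (rule 89): 10111100000101
Gen 7 (rule 75): 00100101111000
Gen 8 (rule 146): 01011000110100
Gen 9 (rule 57): 00110110101011
Gen 10 (rule 89): 10110110000011
Gen 11 (rule 75): 00110110111111
Gen 12 (rule 146): 01000000011110
Gen 13 (rule 57): 00111111010001
Gen 14 (rule 89): 10100001001100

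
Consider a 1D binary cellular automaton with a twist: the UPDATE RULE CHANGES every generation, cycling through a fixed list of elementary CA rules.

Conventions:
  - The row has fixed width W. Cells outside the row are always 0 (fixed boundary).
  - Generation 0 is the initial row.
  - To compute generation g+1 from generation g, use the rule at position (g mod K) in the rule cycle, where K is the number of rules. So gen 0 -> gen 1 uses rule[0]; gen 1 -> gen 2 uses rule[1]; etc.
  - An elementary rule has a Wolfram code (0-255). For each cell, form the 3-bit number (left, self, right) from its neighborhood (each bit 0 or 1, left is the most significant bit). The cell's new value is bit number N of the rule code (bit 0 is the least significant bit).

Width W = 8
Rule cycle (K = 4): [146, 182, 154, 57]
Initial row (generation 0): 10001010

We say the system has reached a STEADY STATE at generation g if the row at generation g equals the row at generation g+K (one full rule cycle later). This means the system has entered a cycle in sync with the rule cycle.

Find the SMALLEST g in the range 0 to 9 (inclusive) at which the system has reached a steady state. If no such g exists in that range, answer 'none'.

Answer: 9

Derivation:
Gen 0: 10001010
Gen 1 (rule 146): 01010001
Gen 2 (rule 182): 11111011
Gen 3 (rule 154): 11110010
Gen 4 (rule 57): 10001001
Gen 5 (rule 146): 01010110
Gen 6 (rule 182): 11111001
Gen 7 (rule 154): 11110110
Gen 8 (rule 57): 10001101
Gen 9 (rule 146): 01010000
Gen 10 (rule 182): 11111000
Gen 11 (rule 154): 11110100
Gen 12 (rule 57): 10001011
Gen 13 (rule 146): 01010000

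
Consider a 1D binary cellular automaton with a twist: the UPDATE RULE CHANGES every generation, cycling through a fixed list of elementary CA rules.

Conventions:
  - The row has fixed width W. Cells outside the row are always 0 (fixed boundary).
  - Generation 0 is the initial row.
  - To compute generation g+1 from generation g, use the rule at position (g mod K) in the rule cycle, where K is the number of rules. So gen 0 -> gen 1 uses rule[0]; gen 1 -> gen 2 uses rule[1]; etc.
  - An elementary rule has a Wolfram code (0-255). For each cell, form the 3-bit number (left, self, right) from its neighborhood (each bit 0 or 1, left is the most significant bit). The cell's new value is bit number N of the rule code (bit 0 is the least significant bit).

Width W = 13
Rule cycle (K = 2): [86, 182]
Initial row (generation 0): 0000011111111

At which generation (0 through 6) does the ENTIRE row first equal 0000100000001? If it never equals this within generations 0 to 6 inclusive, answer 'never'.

Answer: 1

Derivation:
Gen 0: 0000011111111
Gen 1 (rule 86): 0000100000001
Gen 2 (rule 182): 0001110000011
Gen 3 (rule 86): 0010011000101
Gen 4 (rule 182): 0111100101111
Gen 5 (rule 86): 1000111100001
Gen 6 (rule 182): 1101011010011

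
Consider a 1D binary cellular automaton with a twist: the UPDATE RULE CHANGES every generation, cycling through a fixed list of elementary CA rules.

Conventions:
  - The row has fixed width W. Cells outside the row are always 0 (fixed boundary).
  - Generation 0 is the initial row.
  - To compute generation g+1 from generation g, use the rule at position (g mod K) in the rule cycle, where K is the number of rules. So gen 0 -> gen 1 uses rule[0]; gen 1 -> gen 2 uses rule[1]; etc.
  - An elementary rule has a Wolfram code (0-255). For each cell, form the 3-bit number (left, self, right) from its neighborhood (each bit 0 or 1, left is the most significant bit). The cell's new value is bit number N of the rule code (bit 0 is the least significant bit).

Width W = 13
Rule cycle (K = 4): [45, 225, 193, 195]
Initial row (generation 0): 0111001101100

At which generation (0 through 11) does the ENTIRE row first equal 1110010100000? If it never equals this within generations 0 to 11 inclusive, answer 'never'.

Gen 0: 0111001101100
Gen 1 (rule 45): 0100001011001
Gen 2 (rule 225): 0001100101000
Gen 3 (rule 193): 1100100000011
Gen 4 (rule 195): 0101001111101
Gen 5 (rule 45): 0111001000011
Gen 6 (rule 225): 0011000011001
Gen 7 (rule 193): 1001011001000
Gen 8 (rule 195): 0010001010011
Gen 9 (rule 45): 1010101110010
Gen 10 (rule 225): 0101010110000
Gen 11 (rule 193): 0000000010111

Answer: never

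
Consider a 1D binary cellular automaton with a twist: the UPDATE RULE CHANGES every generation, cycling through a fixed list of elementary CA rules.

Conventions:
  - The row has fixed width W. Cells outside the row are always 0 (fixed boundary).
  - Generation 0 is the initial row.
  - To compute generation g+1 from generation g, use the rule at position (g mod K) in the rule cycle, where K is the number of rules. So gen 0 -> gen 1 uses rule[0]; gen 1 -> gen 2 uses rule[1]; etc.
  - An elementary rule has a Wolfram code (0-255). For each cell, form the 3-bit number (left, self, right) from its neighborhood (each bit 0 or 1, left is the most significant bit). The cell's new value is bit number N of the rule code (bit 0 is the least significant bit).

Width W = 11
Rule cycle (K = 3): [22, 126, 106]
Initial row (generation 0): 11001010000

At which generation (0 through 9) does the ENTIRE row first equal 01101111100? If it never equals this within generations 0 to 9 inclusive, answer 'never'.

Gen 0: 11001010000
Gen 1 (rule 22): 00111011000
Gen 2 (rule 126): 01101111100
Gen 3 (rule 106): 11111000100
Gen 4 (rule 22): 00000101110
Gen 5 (rule 126): 00001111011
Gen 6 (rule 106): 00011001111
Gen 7 (rule 22): 00100110000
Gen 8 (rule 126): 01111111000
Gen 9 (rule 106): 11000001000

Answer: 2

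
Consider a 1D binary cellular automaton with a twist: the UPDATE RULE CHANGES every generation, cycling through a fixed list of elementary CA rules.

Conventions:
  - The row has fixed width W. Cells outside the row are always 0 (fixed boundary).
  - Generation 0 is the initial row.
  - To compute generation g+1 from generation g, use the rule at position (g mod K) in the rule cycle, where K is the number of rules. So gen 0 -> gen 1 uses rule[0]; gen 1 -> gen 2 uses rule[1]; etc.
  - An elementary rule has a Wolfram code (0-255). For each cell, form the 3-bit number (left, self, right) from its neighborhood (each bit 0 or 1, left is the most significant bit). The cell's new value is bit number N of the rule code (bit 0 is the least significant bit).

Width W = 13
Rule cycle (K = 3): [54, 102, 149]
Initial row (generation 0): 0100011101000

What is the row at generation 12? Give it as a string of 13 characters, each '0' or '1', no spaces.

Answer: 1000011101111

Derivation:
Gen 0: 0100011101000
Gen 1 (rule 54): 1110100011100
Gen 2 (rule 102): 0011100100100
Gen 3 (rule 149): 1001010110111
Gen 4 (rule 54): 1111111001000
Gen 5 (rule 102): 0000001011000
Gen 6 (rule 149): 1111101000111
Gen 7 (rule 54): 0000011101000
Gen 8 (rule 102): 0000100111000
Gen 9 (rule 149): 1110110010111
Gen 10 (rule 54): 0001001111000
Gen 11 (rule 102): 0011010001000
Gen 12 (rule 149): 1000011101111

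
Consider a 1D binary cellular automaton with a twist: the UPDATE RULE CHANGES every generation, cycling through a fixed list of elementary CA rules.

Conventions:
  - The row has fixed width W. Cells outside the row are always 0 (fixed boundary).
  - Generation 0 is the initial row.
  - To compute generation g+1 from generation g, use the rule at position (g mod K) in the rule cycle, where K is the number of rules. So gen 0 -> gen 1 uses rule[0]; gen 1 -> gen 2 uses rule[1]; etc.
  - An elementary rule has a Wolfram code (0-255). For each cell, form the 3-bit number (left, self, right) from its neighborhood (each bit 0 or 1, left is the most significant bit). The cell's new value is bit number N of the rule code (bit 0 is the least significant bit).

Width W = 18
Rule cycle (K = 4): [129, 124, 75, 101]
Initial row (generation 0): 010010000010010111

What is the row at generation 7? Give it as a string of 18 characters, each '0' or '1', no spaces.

Answer: 001110111011001110

Derivation:
Gen 0: 010010000010010111
Gen 1 (rule 129): 000000111000000010
Gen 2 (rule 124): 000000101100000011
Gen 3 (rule 75): 111111001101111111
Gen 4 (rule 101): 000001000110000001
Gen 5 (rule 129): 111100010000111100
Gen 6 (rule 124): 100110011000100110
Gen 7 (rule 75): 001110111011001110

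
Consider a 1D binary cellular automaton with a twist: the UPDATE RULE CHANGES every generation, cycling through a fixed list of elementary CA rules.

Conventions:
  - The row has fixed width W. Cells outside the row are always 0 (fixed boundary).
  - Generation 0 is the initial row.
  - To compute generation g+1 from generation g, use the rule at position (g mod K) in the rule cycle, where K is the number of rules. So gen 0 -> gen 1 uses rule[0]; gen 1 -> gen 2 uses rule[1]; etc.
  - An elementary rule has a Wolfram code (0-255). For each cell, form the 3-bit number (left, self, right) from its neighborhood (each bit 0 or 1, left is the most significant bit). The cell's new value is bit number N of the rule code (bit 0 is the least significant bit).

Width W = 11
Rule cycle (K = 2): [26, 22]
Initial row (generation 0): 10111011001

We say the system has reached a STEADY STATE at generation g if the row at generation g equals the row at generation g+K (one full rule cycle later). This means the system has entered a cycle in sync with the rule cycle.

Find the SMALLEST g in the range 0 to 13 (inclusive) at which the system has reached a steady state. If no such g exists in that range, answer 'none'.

Gen 0: 10111011001
Gen 1 (rule 26): 00100010110
Gen 2 (rule 22): 01110110001
Gen 3 (rule 26): 11000101010
Gen 4 (rule 22): 00101101011
Gen 5 (rule 26): 01001000010
Gen 6 (rule 22): 11111100111
Gen 7 (rule 26): 10000011100
Gen 8 (rule 22): 11000100010
Gen 9 (rule 26): 10101010101
Gen 10 (rule 22): 10101010101
Gen 11 (rule 26): 00000000000
Gen 12 (rule 22): 00000000000
Gen 13 (rule 26): 00000000000
Gen 14 (rule 22): 00000000000
Gen 15 (rule 26): 00000000000

Answer: 11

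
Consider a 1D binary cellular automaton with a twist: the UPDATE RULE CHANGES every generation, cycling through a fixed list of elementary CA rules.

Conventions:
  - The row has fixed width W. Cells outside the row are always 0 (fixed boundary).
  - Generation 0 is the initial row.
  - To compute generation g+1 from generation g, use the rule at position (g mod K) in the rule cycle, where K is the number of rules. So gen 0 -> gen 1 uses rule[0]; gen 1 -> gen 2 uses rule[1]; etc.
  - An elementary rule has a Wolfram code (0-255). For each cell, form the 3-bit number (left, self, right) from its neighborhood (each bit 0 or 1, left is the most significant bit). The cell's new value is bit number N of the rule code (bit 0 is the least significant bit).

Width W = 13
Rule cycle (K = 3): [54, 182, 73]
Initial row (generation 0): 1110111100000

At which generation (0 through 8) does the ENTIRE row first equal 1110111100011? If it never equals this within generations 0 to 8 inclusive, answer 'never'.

Gen 0: 1110111100000
Gen 1 (rule 54): 0001000010000
Gen 2 (rule 182): 0011100111000
Gen 3 (rule 73): 1010100101011
Gen 4 (rule 54): 1111111111100
Gen 5 (rule 182): 0111111111010
Gen 6 (rule 73): 0100000001000
Gen 7 (rule 54): 1110000011100
Gen 8 (rule 182): 0101000101010

Answer: never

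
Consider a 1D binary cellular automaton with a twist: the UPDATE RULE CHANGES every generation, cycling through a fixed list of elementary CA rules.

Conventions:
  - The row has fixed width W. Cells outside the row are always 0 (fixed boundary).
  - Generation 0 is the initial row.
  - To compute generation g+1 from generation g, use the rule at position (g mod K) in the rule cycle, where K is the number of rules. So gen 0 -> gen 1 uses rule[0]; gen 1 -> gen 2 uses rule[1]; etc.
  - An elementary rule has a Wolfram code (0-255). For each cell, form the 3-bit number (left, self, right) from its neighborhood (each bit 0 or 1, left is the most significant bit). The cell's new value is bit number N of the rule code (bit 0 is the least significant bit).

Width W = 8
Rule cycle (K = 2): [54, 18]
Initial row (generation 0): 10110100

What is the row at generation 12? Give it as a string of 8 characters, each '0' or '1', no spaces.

Answer: 10110100

Derivation:
Gen 0: 10110100
Gen 1 (rule 54): 11001110
Gen 2 (rule 18): 00110001
Gen 3 (rule 54): 01001011
Gen 4 (rule 18): 10110000
Gen 5 (rule 54): 11001000
Gen 6 (rule 18): 00110100
Gen 7 (rule 54): 01001110
Gen 8 (rule 18): 10110001
Gen 9 (rule 54): 11001011
Gen 10 (rule 18): 00110000
Gen 11 (rule 54): 01001000
Gen 12 (rule 18): 10110100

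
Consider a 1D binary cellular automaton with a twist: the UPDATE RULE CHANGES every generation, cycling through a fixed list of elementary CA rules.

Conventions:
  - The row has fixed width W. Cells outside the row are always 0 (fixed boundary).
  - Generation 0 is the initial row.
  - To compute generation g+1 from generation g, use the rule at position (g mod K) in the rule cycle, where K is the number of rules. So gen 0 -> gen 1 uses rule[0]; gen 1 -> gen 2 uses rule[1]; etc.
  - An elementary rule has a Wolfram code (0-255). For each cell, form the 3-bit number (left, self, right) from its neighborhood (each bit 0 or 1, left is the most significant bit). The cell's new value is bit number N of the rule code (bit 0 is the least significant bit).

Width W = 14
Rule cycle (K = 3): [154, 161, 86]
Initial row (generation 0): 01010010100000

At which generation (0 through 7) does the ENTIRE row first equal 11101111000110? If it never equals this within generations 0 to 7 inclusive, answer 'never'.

Gen 0: 01010010100000
Gen 1 (rule 154): 10001100010000
Gen 2 (rule 161): 00100001000111
Gen 3 (rule 86): 01110011101001
Gen 4 (rule 154): 11101111000110
Gen 5 (rule 161): 01010110010000
Gen 6 (rule 86): 11010011111000
Gen 7 (rule 154): 10001111110100

Answer: 4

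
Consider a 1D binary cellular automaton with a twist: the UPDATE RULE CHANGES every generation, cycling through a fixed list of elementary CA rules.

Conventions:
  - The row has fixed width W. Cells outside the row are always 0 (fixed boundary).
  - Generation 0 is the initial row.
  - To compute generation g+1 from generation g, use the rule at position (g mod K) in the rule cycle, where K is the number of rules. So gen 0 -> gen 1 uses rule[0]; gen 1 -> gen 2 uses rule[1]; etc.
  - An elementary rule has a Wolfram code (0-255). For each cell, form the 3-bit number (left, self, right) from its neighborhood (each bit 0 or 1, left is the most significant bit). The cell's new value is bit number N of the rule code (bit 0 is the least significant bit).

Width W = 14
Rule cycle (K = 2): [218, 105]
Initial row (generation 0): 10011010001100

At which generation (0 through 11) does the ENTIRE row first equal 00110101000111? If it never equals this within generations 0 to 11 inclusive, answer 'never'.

Answer: never

Derivation:
Gen 0: 10011010001100
Gen 1 (rule 218): 01111001011110
Gen 2 (rule 105): 01001000110010
Gen 3 (rule 218): 10110101111101
Gen 4 (rule 105): 01111011000110
Gen 5 (rule 218): 11111011101111
Gen 6 (rule 105): 10001110111001
Gen 7 (rule 218): 01011110111110
Gen 8 (rule 105): 00110011100010
Gen 9 (rule 218): 01111111110101
Gen 10 (rule 105): 01000000011010
Gen 11 (rule 218): 10100000111001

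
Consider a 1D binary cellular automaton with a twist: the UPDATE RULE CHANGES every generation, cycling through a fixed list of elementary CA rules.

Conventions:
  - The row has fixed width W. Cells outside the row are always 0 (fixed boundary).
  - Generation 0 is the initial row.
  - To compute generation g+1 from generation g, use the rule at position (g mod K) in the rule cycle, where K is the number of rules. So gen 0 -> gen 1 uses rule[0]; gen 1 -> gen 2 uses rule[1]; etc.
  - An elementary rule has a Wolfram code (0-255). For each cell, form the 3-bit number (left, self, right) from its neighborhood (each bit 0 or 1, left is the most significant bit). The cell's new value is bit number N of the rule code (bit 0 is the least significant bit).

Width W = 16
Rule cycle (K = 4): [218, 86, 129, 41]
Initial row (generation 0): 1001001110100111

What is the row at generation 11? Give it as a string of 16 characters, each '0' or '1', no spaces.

Gen 0: 1001001110100111
Gen 1 (rule 218): 0110111110011111
Gen 2 (rule 86): 1010000011100001
Gen 3 (rule 129): 0000111001001100
Gen 4 (rule 41): 1110100000001001
Gen 5 (rule 218): 1110010000010110
Gen 6 (rule 86): 0011111000110011
Gen 7 (rule 129): 1001110010000000
Gen 8 (rule 41): 0001000000111111
Gen 9 (rule 218): 0010100001111111
Gen 10 (rule 86): 0110110010000001
Gen 11 (rule 129): 0000000000111100

Answer: 0000000000111100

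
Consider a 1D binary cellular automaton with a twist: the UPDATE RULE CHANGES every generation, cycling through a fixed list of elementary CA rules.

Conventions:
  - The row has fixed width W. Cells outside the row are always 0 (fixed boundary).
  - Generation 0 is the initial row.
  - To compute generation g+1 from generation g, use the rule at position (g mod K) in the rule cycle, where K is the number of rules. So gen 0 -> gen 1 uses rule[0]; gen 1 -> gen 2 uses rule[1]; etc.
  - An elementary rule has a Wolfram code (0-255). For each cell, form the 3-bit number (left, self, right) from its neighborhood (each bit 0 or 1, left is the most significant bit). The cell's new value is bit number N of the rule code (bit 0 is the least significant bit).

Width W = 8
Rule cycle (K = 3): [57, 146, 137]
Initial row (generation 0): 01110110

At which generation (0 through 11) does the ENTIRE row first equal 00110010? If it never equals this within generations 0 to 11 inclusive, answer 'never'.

Gen 0: 01110110
Gen 1 (rule 57): 01001101
Gen 2 (rule 146): 10110000
Gen 3 (rule 137): 00100111
Gen 4 (rule 57): 10010100
Gen 5 (rule 146): 01100010
Gen 6 (rule 137): 01001000
Gen 7 (rule 57): 00100111
Gen 8 (rule 146): 01011010
Gen 9 (rule 137): 00010000
Gen 10 (rule 57): 11001111
Gen 11 (rule 146): 00110110

Answer: never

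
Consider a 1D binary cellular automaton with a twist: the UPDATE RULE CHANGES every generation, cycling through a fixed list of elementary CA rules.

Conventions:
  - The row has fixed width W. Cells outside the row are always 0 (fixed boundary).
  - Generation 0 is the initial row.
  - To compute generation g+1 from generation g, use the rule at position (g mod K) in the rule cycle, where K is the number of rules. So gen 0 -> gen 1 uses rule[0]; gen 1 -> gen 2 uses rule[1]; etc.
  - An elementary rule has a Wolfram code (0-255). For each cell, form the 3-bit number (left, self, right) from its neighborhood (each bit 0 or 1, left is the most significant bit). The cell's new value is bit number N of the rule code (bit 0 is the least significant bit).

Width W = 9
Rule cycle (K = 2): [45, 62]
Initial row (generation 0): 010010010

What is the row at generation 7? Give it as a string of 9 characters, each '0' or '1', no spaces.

Answer: 100001111

Derivation:
Gen 0: 010010010
Gen 1 (rule 45): 010010010
Gen 2 (rule 62): 111111111
Gen 3 (rule 45): 100000000
Gen 4 (rule 62): 110000000
Gen 5 (rule 45): 100111111
Gen 6 (rule 62): 111100000
Gen 7 (rule 45): 100001111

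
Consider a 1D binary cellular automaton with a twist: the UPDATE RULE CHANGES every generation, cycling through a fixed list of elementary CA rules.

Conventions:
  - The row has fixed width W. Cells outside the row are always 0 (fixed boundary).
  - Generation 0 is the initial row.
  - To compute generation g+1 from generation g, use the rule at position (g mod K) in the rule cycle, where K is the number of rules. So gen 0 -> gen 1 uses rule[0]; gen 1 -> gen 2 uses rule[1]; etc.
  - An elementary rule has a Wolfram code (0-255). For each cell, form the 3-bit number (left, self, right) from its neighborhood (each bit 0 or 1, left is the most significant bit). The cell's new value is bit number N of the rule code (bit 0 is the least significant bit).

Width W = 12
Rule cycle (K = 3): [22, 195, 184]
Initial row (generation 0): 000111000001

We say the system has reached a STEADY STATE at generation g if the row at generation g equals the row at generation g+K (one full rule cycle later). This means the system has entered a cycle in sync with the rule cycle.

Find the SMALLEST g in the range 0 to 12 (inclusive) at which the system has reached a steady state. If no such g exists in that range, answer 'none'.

Answer: 10

Derivation:
Gen 0: 000111000001
Gen 1 (rule 22): 001000100011
Gen 2 (rule 195): 110011001101
Gen 3 (rule 184): 101010101010
Gen 4 (rule 22): 101010101011
Gen 5 (rule 195): 000000000001
Gen 6 (rule 184): 000000000000
Gen 7 (rule 22): 000000000000
Gen 8 (rule 195): 111111111111
Gen 9 (rule 184): 111111111110
Gen 10 (rule 22): 000000000001
Gen 11 (rule 195): 111111111110
Gen 12 (rule 184): 111111111101
Gen 13 (rule 22): 000000000001
Gen 14 (rule 195): 111111111110
Gen 15 (rule 184): 111111111101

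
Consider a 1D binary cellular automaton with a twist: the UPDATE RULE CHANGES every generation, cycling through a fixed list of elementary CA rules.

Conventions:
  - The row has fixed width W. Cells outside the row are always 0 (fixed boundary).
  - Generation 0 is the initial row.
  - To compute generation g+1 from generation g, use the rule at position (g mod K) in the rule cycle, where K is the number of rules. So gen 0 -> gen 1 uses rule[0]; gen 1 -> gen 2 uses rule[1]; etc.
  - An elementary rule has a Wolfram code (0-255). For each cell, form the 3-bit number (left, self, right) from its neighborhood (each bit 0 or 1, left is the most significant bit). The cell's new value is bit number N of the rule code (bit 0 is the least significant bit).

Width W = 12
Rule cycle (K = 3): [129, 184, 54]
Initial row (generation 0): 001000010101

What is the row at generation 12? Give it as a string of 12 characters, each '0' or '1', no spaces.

Answer: 000010001110

Derivation:
Gen 0: 001000010101
Gen 1 (rule 129): 100011000000
Gen 2 (rule 184): 010010100000
Gen 3 (rule 54): 111111110000
Gen 4 (rule 129): 011111100111
Gen 5 (rule 184): 011111010110
Gen 6 (rule 54): 100000111001
Gen 7 (rule 129): 001110010000
Gen 8 (rule 184): 001101001000
Gen 9 (rule 54): 010011111100
Gen 10 (rule 129): 000001111001
Gen 11 (rule 184): 000001110100
Gen 12 (rule 54): 000010001110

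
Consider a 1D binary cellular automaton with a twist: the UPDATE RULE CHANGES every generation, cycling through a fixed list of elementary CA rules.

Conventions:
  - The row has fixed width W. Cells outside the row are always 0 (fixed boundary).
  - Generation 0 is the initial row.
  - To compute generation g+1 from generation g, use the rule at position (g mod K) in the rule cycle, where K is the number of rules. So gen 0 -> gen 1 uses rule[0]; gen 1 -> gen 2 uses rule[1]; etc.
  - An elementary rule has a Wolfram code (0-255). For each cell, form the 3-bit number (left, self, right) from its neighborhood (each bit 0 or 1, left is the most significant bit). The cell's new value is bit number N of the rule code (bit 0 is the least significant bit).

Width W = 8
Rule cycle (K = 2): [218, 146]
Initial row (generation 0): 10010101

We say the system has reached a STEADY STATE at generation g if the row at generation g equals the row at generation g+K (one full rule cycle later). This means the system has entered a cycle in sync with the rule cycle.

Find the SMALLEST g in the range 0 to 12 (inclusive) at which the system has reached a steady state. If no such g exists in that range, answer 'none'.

Answer: 8

Derivation:
Gen 0: 10010101
Gen 1 (rule 218): 01100000
Gen 2 (rule 146): 10010000
Gen 3 (rule 218): 01101000
Gen 4 (rule 146): 10000100
Gen 5 (rule 218): 01001010
Gen 6 (rule 146): 10110001
Gen 7 (rule 218): 00111010
Gen 8 (rule 146): 01010001
Gen 9 (rule 218): 10001010
Gen 10 (rule 146): 01010001
Gen 11 (rule 218): 10001010
Gen 12 (rule 146): 01010001
Gen 13 (rule 218): 10001010
Gen 14 (rule 146): 01010001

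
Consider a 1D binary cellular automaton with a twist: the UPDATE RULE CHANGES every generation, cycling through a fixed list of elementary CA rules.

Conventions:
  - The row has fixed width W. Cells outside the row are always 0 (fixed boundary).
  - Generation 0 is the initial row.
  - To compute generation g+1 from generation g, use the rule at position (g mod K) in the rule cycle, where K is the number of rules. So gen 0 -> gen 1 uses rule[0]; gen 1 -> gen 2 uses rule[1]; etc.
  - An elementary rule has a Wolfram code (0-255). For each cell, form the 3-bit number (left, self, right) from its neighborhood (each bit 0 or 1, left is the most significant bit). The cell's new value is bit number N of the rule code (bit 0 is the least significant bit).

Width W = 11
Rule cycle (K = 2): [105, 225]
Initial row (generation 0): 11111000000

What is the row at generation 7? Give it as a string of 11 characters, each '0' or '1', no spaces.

Gen 0: 11111000000
Gen 1 (rule 105): 10001011111
Gen 2 (rule 225): 00100101111
Gen 3 (rule 105): 10000011001
Gen 4 (rule 225): 00111001000
Gen 5 (rule 105): 10101000011
Gen 6 (rule 225): 01010011001
Gen 7 (rule 105): 00100011000

Answer: 00100011000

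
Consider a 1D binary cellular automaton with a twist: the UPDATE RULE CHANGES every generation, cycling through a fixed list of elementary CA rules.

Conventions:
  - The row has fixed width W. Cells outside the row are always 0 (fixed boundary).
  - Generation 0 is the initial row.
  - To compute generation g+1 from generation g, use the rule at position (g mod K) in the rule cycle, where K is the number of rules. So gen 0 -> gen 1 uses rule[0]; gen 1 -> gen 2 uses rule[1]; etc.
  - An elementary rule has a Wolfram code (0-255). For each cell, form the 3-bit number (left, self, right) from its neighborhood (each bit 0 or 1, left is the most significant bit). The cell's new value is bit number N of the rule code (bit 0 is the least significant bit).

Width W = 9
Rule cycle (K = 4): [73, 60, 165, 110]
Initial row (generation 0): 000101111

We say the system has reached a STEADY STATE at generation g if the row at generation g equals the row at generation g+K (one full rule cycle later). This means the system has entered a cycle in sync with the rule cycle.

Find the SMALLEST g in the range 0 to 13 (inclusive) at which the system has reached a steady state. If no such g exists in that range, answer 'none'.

Gen 0: 000101111
Gen 1 (rule 73): 110001001
Gen 2 (rule 60): 101001101
Gen 3 (rule 165): 111000011
Gen 4 (rule 110): 101000111
Gen 5 (rule 73): 000010101
Gen 6 (rule 60): 000011111
Gen 7 (rule 165): 111001110
Gen 8 (rule 110): 101011010
Gen 9 (rule 73): 000011000
Gen 10 (rule 60): 000010100
Gen 11 (rule 165): 111011101
Gen 12 (rule 110): 101110111
Gen 13 (rule 73): 001010101
Gen 14 (rule 60): 001111111
Gen 15 (rule 165): 100111110
Gen 16 (rule 110): 101100010
Gen 17 (rule 73): 001101000

Answer: none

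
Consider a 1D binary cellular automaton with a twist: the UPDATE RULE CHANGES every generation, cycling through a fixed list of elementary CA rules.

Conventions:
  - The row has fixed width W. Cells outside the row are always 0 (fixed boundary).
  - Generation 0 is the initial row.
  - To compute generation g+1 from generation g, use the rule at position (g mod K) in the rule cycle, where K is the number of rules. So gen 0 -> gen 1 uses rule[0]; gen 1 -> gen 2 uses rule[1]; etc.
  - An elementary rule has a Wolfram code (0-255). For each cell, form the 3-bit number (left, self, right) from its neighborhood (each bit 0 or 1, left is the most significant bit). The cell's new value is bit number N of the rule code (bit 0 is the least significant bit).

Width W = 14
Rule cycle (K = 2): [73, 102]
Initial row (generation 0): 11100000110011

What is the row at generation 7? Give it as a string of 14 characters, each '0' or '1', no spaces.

Gen 0: 11100000110011
Gen 1 (rule 73): 10101110110011
Gen 2 (rule 102): 11110011010101
Gen 3 (rule 73): 10010011000000
Gen 4 (rule 102): 10110101000000
Gen 5 (rule 73): 00110000011111
Gen 6 (rule 102): 01010000100001
Gen 7 (rule 73): 00000110001100

Answer: 00000110001100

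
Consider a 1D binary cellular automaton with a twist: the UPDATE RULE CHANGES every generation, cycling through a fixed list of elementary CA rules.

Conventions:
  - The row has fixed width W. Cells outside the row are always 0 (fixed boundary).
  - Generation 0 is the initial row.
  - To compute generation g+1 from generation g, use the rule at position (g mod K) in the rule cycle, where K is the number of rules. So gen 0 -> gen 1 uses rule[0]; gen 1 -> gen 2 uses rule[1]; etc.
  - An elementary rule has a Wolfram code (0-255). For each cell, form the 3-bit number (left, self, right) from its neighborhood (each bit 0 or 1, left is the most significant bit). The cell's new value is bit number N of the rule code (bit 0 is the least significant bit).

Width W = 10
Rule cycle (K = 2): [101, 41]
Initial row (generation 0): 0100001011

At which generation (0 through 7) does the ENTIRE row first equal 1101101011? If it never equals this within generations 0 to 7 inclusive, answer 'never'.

Answer: 5

Derivation:
Gen 0: 0100001011
Gen 1 (rule 101): 0101101101
Gen 2 (rule 41): 0011011010
Gen 3 (rule 101): 1001101110
Gen 4 (rule 41): 0001011000
Gen 5 (rule 101): 1101101011
Gen 6 (rule 41): 1011010110
Gen 7 (rule 101): 1101111010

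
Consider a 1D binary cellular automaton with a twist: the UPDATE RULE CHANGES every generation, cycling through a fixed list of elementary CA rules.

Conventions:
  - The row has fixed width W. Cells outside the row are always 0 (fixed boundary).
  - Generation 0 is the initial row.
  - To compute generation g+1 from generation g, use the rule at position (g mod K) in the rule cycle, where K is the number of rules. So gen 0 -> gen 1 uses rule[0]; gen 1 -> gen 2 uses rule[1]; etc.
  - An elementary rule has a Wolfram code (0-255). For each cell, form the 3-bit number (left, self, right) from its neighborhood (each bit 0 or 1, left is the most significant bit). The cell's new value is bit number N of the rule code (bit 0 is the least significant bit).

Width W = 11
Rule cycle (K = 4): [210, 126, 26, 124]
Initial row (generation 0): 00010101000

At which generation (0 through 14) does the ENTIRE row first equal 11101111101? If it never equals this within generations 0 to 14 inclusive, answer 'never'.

Gen 0: 00010101000
Gen 1 (rule 210): 00100000100
Gen 2 (rule 126): 01110001110
Gen 3 (rule 26): 11001011001
Gen 4 (rule 124): 11101111101
Gen 5 (rule 210): 01100111100
Gen 6 (rule 126): 11111100110
Gen 7 (rule 26): 10000011101
Gen 8 (rule 124): 11000010111
Gen 9 (rule 210): 01100100011
Gen 10 (rule 126): 11111110111
Gen 11 (rule 26): 10000000100
Gen 12 (rule 124): 11000000110
Gen 13 (rule 210): 01100001011
Gen 14 (rule 126): 11110011111

Answer: 4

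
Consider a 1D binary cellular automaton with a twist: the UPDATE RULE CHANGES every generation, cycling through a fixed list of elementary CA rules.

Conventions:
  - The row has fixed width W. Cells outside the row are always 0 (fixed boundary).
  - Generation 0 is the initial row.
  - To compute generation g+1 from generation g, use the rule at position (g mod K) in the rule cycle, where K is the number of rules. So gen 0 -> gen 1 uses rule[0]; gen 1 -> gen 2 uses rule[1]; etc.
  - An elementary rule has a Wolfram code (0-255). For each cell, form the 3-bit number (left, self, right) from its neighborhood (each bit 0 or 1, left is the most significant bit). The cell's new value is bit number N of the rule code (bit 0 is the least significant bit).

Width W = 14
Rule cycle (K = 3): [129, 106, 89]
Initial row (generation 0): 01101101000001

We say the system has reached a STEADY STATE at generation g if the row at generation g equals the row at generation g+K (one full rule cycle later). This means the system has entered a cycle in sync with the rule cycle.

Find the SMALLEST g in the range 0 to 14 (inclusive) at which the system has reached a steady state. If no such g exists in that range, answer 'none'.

Answer: none

Derivation:
Gen 0: 01101101000001
Gen 1 (rule 129): 00000000011100
Gen 2 (rule 106): 00000000110100
Gen 3 (rule 89): 11111110110011
Gen 4 (rule 129): 01111100000000
Gen 5 (rule 106): 11000100000000
Gen 6 (rule 89): 11110011111111
Gen 7 (rule 129): 01100001111110
Gen 8 (rule 106): 11100011000010
Gen 9 (rule 89): 10111011111001
Gen 10 (rule 129): 00010001110000
Gen 11 (rule 106): 00100011010000
Gen 12 (rule 89): 10011011001111
Gen 13 (rule 129): 00000000000110
Gen 14 (rule 106): 00000000001110
Gen 15 (rule 89): 11111111101011
Gen 16 (rule 129): 01111111000000
Gen 17 (rule 106): 11000001000000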